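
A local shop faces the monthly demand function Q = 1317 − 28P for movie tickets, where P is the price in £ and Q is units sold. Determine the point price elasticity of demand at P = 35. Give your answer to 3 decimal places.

-2.908

At P = 35, Q = 337.
dQ/dP = −28.
ε = (dQ/dP)(P/Q) = (-28)(35/337).
|ε| > 1, so demand is elastic at this price.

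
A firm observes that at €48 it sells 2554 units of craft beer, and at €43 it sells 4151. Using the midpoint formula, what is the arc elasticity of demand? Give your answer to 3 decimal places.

ΔQ = 4151 − 2554 = 1597; ΔP = 43 − 48 = -5.
Midpoints: P̄ = 45.50, Q̄ = 3352.5.
ε = (ΔQ/ΔP)(P̄/Q̄) = (1597/-5)(45.50/3352.5).

-4.335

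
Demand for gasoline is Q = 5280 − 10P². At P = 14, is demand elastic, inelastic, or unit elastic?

Q = 3320, dQ/dP = -280.
ε = (dQ/dP)(P/Q) ≈ -1.181.
|ε| = 1.18 > 1.

elastic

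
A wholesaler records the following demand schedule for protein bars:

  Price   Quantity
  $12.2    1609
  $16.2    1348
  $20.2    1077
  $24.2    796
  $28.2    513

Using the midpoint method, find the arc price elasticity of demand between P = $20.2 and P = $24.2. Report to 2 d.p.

At P = 20.2, Q = 1077; at P = 24.2, Q = 796.
ΔQ = -281, ΔP = 4.0. Midpoints: P̄ = 22.20, Q̄ = 936.5.
ε = (ΔQ/ΔP)(P̄/Q̄) = (-281/4.0)(22.20/936.5).

-1.67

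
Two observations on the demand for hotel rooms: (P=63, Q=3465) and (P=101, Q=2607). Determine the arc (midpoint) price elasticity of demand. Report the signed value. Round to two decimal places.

ΔQ = 2607 − 3465 = -858; ΔP = 101 − 63 = 38.
Midpoints: P̄ = 82.00, Q̄ = 3036.0.
ε = (ΔQ/ΔP)(P̄/Q̄) = (-858/38)(82.00/3036.0).

-0.61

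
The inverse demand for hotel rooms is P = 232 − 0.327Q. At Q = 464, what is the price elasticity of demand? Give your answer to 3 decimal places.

-0.529

At Q = 464, P = 232 − 0.327(464) = 80.27.
dP/dQ = −0.327, so dQ/dP = 1/(−0.327) = -3.058.
ε = (dQ/dP)(P/Q) = (-3.058)(80.27/464).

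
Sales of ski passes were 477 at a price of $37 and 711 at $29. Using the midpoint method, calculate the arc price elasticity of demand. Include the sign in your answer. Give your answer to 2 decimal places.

-1.63

ΔQ = 711 − 477 = 234; ΔP = 29 − 37 = -8.
Midpoints: P̄ = 33.00, Q̄ = 594.0.
ε = (ΔQ/ΔP)(P̄/Q̄) = (234/-8)(33.00/594.0).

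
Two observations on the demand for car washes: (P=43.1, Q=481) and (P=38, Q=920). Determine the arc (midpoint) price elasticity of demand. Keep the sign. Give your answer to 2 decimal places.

ΔQ = 920 − 481 = 439; ΔP = 38 − 43.1 = -5.1.
Midpoints: P̄ = 40.55, Q̄ = 700.5.
ε = (ΔQ/ΔP)(P̄/Q̄) = (439/-5.1)(40.55/700.5).

-4.98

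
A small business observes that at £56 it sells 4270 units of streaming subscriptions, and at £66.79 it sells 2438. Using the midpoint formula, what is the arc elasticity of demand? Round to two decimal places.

-3.11

ΔQ = 2438 − 4270 = -1832; ΔP = 66.79 − 56 = 10.79.
Midpoints: P̄ = 61.40, Q̄ = 3354.0.
ε = (ΔQ/ΔP)(P̄/Q̄) = (-1832/10.79)(61.40/3354.0).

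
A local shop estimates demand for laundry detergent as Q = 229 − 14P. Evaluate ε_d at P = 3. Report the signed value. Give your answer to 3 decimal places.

-0.225

At P = 3, Q = 187.
dQ/dP = −14.
ε = (dQ/dP)(P/Q) = (-14)(3/187).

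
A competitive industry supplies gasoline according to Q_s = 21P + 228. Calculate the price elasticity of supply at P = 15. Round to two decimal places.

At P = 15, Q_s = 543.
dQ_s/dP = 21.
ε_s = (dQ_s/dP)(P/Q_s) = (21)(15/543).

0.58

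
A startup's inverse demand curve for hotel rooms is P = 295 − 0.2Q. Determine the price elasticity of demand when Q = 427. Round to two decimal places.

-2.45

At Q = 427, P = 295 − 0.2(427) = 209.60.
dP/dQ = −0.2, so dQ/dP = 1/(−0.2) = -5.000.
ε = (dQ/dP)(P/Q) = (-5.000)(209.60/427).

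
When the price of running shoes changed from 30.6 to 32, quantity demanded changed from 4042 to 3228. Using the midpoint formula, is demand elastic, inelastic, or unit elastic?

Arc ε ≈ -5.007.
|ε| = 5.01 > 1.

elastic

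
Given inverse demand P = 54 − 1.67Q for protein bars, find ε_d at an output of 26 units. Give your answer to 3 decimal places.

At Q = 26, P = 54 − 1.67(26) = 10.58.
dP/dQ = −1.67, so dQ/dP = 1/(−1.67) = -0.599.
ε = (dQ/dP)(P/Q) = (-0.599)(10.58/26).

-0.244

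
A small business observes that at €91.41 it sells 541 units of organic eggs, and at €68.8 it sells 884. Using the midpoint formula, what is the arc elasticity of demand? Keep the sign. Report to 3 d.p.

-1.706

ΔQ = 884 − 541 = 343; ΔP = 68.8 − 91.41 = -22.61.
Midpoints: P̄ = 80.10, Q̄ = 712.5.
ε = (ΔQ/ΔP)(P̄/Q̄) = (343/-22.61)(80.10/712.5).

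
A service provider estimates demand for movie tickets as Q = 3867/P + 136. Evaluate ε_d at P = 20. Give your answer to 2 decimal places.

-0.59

At P = 20, Q = 329.350.
dQ/dP = −3867/P² = -9.668.
ε = (dQ/dP)(P/Q) = (-9.668)(20/329.350).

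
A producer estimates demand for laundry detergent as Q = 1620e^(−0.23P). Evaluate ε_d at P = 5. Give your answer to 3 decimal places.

At P = 5, Q = 512.952.
dQ/dP = −0.23·1620e^(−0.23P) = −0.23Q = -117.979.
ε = (dQ/dP)(P/Q) = (-117.979)(5/512.952).
|ε| > 1, so demand is elastic at this price.

-1.150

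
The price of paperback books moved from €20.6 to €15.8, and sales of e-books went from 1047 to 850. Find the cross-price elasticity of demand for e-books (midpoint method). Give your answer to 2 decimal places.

0.79

ΔQ_x = 850 − 1047 = -197; ΔP_y = 15.8 − 20.6 = -4.8.
Midpoints: P̄_y = 18.20, Q̄_x = 948.5.
ε_xy = (ΔQ_x/ΔP_y)(P̄_y/Q̄_x) = (-197/-4.8)(18.20/948.5).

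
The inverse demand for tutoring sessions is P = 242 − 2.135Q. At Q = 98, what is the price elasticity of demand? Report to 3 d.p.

-0.157

At Q = 98, P = 242 − 2.135(98) = 32.77.
dP/dQ = −2.135, so dQ/dP = 1/(−2.135) = -0.468.
ε = (dQ/dP)(P/Q) = (-0.468)(32.77/98).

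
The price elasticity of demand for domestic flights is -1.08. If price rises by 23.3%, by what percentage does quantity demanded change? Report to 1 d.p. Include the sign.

-25.2%

%ΔQ ≈ ε × %ΔP = (-1.08)(23.3%) = -25.16%.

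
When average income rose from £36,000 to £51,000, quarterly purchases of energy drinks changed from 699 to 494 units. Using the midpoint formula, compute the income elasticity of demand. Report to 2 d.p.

-1.00

ΔQ = -205, ΔI = 15000. Midpoints: Ī = 43,500, Q̄ = 596.5.
ε_I = (ΔQ/ΔI)(Ī/Q̄) = (-205/15000)(43500/596.5).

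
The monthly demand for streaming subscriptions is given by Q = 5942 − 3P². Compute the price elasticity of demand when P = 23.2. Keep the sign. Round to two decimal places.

At P = 23.2, Q = 4327.280.
dQ/dP = −6P = -139.200.
ε = (dQ/dP)(P/Q) = (-139.200)(23.2/4327.280).

-0.75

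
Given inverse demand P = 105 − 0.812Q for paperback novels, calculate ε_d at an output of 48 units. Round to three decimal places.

At Q = 48, P = 105 − 0.812(48) = 66.02.
dP/dQ = −0.812, so dQ/dP = 1/(−0.812) = -1.232.
ε = (dQ/dP)(P/Q) = (-1.232)(66.02/48).

-1.694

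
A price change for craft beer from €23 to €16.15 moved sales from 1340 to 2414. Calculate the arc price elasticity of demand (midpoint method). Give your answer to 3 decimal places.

-1.635

ΔQ = 2414 − 1340 = 1074; ΔP = 16.15 − 23 = -6.85.
Midpoints: P̄ = 19.57, Q̄ = 1877.0.
ε = (ΔQ/ΔP)(P̄/Q̄) = (1074/-6.85)(19.57/1877.0).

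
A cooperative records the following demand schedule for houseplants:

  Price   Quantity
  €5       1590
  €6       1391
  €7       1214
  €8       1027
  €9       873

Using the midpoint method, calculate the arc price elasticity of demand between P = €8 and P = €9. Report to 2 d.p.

At P = 8, Q = 1027; at P = 9, Q = 873.
ΔQ = -154, ΔP = 1. Midpoints: P̄ = 8.50, Q̄ = 950.0.
ε = (ΔQ/ΔP)(P̄/Q̄) = (-154/1)(8.50/950.0).

-1.38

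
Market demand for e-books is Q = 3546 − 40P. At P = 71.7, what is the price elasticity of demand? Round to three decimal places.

-4.230

At P = 71.7, Q = 678.
dQ/dP = −40.
ε = (dQ/dP)(P/Q) = (-40)(71.7/678).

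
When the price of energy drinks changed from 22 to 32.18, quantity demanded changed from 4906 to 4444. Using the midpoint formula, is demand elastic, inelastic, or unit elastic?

inelastic

Arc ε ≈ -0.263.
|ε| = 0.26 < 1.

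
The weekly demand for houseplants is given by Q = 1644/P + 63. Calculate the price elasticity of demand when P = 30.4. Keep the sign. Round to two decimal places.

At P = 30.4, Q = 117.079.
dQ/dP = −1644/P² = -1.779.
ε = (dQ/dP)(P/Q) = (-1.779)(30.4/117.079).

-0.46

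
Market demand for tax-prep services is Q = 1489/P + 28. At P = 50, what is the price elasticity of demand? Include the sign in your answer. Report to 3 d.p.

-0.515

At P = 50, Q = 57.780.
dQ/dP = −1489/P² = -0.596.
ε = (dQ/dP)(P/Q) = (-0.596)(50/57.780).
|ε| < 1, so demand is inelastic at this price.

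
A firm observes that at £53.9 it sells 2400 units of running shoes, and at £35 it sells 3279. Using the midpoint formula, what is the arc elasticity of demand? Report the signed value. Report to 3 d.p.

ΔQ = 3279 − 2400 = 879; ΔP = 35 − 53.9 = -18.9.
Midpoints: P̄ = 44.45, Q̄ = 2839.5.
ε = (ΔQ/ΔP)(P̄/Q̄) = (879/-18.9)(44.45/2839.5).

-0.728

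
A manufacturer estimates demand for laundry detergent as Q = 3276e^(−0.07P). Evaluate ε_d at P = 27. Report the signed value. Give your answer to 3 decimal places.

At P = 27, Q = 494.911.
dQ/dP = −0.07·3276e^(−0.07P) = −0.07Q = -34.644.
ε = (dQ/dP)(P/Q) = (-34.644)(27/494.911).
|ε| > 1, so demand is elastic at this price.

-1.890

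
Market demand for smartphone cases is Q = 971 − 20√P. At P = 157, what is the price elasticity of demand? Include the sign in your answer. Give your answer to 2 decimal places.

-0.17

At P = 157, Q = 720.401.
dQ/dP = −20/(2√P) = -0.798.
ε = (dQ/dP)(P/Q) = (-0.798)(157/720.401).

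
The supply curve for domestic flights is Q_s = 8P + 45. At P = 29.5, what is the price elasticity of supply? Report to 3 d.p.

At P = 29.5, Q_s = 281.
dQ_s/dP = 8.
ε_s = (dQ_s/dP)(P/Q_s) = (8)(29.5/281).

0.840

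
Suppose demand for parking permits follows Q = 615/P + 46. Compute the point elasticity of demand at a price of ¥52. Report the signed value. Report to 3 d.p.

At P = 52, Q = 57.827.
dQ/dP = −615/P² = -0.227.
ε = (dQ/dP)(P/Q) = (-0.227)(52/57.827).

-0.205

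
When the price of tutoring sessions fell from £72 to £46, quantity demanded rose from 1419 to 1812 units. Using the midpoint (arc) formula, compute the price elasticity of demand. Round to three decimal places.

-0.552

ΔQ = 1812 − 1419 = 393; ΔP = 46 − 72 = -26.
Midpoints: P̄ = 59.00, Q̄ = 1615.5.
ε = (ΔQ/ΔP)(P̄/Q̄) = (393/-26)(59.00/1615.5).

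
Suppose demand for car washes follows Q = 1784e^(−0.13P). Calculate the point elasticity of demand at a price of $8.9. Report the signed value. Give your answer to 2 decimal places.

-1.16

At P = 8.9, Q = 560.940.
dQ/dP = −0.13·1784e^(−0.13P) = −0.13Q = -72.922.
ε = (dQ/dP)(P/Q) = (-72.922)(8.9/560.940).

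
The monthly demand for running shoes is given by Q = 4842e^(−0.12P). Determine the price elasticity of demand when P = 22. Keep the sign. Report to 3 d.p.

-2.640

At P = 22, Q = 345.531.
dQ/dP = −0.12·4842e^(−0.12P) = −0.12Q = -41.464.
ε = (dQ/dP)(P/Q) = (-41.464)(22/345.531).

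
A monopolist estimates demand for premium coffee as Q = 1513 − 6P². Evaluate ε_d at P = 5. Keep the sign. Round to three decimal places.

-0.220

At P = 5, Q = 1363.
dQ/dP = −12P = -60.
ε = (dQ/dP)(P/Q) = (-60)(5/1363).
|ε| < 1, so demand is inelastic at this price.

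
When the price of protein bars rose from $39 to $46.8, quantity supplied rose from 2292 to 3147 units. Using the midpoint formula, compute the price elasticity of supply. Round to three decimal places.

1.729

ΔQ = 3147 − 2292 = 855; ΔP = 46.8 − 39 = 7.8.
Midpoints: P̄ = 42.90, Q̄ = 2719.5.
ε_s = (ΔQ/ΔP)(P̄/Q̄) = (855/7.8)(42.90/2719.5).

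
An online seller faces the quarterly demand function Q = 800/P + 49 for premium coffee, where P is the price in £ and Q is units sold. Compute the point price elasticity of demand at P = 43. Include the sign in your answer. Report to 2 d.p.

-0.28

At P = 43, Q = 67.605.
dQ/dP = −800/P² = -0.433.
ε = (dQ/dP)(P/Q) = (-0.433)(43/67.605).
|ε| < 1, so demand is inelastic at this price.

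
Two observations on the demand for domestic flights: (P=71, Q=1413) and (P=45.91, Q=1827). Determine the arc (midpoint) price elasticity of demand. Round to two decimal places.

-0.60

ΔQ = 1827 − 1413 = 414; ΔP = 45.91 − 71 = -25.09.
Midpoints: P̄ = 58.45, Q̄ = 1620.0.
ε = (ΔQ/ΔP)(P̄/Q̄) = (414/-25.09)(58.45/1620.0).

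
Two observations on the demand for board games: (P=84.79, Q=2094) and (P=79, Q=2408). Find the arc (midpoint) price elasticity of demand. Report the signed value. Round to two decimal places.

ΔQ = 2408 − 2094 = 314; ΔP = 79 − 84.79 = -5.79.
Midpoints: P̄ = 81.90, Q̄ = 2251.0.
ε = (ΔQ/ΔP)(P̄/Q̄) = (314/-5.79)(81.90/2251.0).

-1.97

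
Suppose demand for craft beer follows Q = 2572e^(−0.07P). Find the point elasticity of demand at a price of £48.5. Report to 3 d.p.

-3.395

At P = 48.5, Q = 86.266.
dQ/dP = −0.07·2572e^(−0.07P) = −0.07Q = -6.039.
ε = (dQ/dP)(P/Q) = (-6.039)(48.5/86.266).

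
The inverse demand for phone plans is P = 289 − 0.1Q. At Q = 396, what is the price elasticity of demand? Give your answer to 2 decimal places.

-6.30

At Q = 396, P = 289 − 0.1(396) = 249.40.
dP/dQ = −0.1, so dQ/dP = 1/(−0.1) = -10.000.
ε = (dQ/dP)(P/Q) = (-10.000)(249.40/396).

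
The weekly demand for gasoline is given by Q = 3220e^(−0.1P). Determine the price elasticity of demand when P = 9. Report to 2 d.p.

At P = 9, Q = 1309.154.
dQ/dP = −0.1·3220e^(−0.1P) = −0.1Q = -130.915.
ε = (dQ/dP)(P/Q) = (-130.915)(9/1309.154).

-0.90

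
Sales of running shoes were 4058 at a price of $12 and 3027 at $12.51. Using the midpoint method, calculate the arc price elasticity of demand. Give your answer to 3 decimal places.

-6.993

ΔQ = 3027 − 4058 = -1031; ΔP = 12.51 − 12 = 0.51.
Midpoints: P̄ = 12.25, Q̄ = 3542.5.
ε = (ΔQ/ΔP)(P̄/Q̄) = (-1031/0.51)(12.25/3542.5).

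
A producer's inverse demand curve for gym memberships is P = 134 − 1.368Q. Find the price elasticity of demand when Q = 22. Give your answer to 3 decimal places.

At Q = 22, P = 134 − 1.368(22) = 103.90.
dP/dQ = −1.368, so dQ/dP = 1/(−1.368) = -0.731.
ε = (dQ/dP)(P/Q) = (-0.731)(103.90/22).

-3.452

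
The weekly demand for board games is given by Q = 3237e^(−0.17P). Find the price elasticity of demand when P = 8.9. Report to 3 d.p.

-1.513

At P = 8.9, Q = 712.944.
dQ/dP = −0.17·3237e^(−0.17P) = −0.17Q = -121.200.
ε = (dQ/dP)(P/Q) = (-121.200)(8.9/712.944).
|ε| > 1, so demand is elastic at this price.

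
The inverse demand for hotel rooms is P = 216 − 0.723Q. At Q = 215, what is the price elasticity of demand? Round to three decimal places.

At Q = 215, P = 216 − 0.723(215) = 60.56.
dP/dQ = −0.723, so dQ/dP = 1/(−0.723) = -1.383.
ε = (dQ/dP)(P/Q) = (-1.383)(60.56/215).

-0.390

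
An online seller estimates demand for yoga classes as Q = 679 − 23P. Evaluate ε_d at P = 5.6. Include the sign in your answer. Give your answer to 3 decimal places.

At P = 5.6, Q = 550.200.
dQ/dP = −23.
ε = (dQ/dP)(P/Q) = (-23)(5.6/550.200).

-0.234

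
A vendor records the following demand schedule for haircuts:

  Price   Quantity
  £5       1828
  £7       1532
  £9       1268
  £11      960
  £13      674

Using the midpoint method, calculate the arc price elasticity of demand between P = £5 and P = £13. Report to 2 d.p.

-1.04

At P = 5, Q = 1828; at P = 13, Q = 674.
ΔQ = -1154, ΔP = 8. Midpoints: P̄ = 9.00, Q̄ = 1251.0.
ε = (ΔQ/ΔP)(P̄/Q̄) = (-1154/8)(9.00/1251.0).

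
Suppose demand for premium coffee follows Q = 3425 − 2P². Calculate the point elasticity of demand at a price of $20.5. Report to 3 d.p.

-0.650

At P = 20.5, Q = 2584.500.
dQ/dP = −4P = -82.
ε = (dQ/dP)(P/Q) = (-82)(20.5/2584.500).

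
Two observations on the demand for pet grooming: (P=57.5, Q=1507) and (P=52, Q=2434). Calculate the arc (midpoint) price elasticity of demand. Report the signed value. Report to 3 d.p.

ΔQ = 2434 − 1507 = 927; ΔP = 52 − 57.5 = -5.5.
Midpoints: P̄ = 54.75, Q̄ = 1970.5.
ε = (ΔQ/ΔP)(P̄/Q̄) = (927/-5.5)(54.75/1970.5).

-4.683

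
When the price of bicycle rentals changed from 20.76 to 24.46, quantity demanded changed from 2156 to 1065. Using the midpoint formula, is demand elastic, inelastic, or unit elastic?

Arc ε ≈ -4.140.
|ε| = 4.14 > 1.

elastic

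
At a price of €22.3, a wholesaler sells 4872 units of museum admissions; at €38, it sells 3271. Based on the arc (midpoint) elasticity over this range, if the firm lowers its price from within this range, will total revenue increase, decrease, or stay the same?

decrease

Arc ε = (-1601/15.7)(30.15/4071.5) ≈ -0.755.
|ε| = 0.76 < 1, so demand is inelastic. A price cut therefore reduces total revenue.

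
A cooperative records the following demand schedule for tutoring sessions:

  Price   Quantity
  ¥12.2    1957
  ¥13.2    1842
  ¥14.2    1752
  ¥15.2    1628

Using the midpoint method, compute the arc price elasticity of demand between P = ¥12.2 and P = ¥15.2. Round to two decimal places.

At P = 12.2, Q = 1957; at P = 15.2, Q = 1628.
ΔQ = -329, ΔP = 3.0. Midpoints: P̄ = 13.70, Q̄ = 1792.5.
ε = (ΔQ/ΔP)(P̄/Q̄) = (-329/3.0)(13.70/1792.5).

-0.84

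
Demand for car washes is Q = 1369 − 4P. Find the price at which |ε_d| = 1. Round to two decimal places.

171.13

For linear demand Q = a − bP, ε = −bP/(a − bP). |ε| = 1 when bP = a − bP, i.e. P = a/(2b).
P = 1369/(2·4) = 1369/8 = 171.1250.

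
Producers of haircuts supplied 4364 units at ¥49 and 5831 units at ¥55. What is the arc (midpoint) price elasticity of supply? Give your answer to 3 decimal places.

2.494

ΔQ = 5831 − 4364 = 1467; ΔP = 55 − 49 = 6.
Midpoints: P̄ = 52.00, Q̄ = 5097.5.
ε_s = (ΔQ/ΔP)(P̄/Q̄) = (1467/6)(52.00/5097.5).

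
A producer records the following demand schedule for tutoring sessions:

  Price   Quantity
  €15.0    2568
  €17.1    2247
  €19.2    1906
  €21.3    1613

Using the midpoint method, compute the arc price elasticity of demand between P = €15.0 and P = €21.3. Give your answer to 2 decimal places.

-1.32

At P = 15.0, Q = 2568; at P = 21.3, Q = 1613.
ΔQ = -955, ΔP = 6.3. Midpoints: P̄ = 18.15, Q̄ = 2090.5.
ε = (ΔQ/ΔP)(P̄/Q̄) = (-955/6.3)(18.15/2090.5).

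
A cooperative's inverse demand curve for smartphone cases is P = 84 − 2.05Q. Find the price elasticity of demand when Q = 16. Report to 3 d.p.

-1.561

At Q = 16, P = 84 − 2.05(16) = 51.20.
dP/dQ = −2.05, so dQ/dP = 1/(−2.05) = -0.488.
ε = (dQ/dP)(P/Q) = (-0.488)(51.20/16).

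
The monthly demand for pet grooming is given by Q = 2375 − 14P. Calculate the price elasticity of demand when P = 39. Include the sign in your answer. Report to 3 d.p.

-0.299

At P = 39, Q = 1829.
dQ/dP = −14.
ε = (dQ/dP)(P/Q) = (-14)(39/1829).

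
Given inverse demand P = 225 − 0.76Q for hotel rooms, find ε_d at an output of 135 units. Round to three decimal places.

At Q = 135, P = 225 − 0.76(135) = 122.40.
dP/dQ = −0.76, so dQ/dP = 1/(−0.76) = -1.316.
ε = (dQ/dP)(P/Q) = (-1.316)(122.40/135).

-1.193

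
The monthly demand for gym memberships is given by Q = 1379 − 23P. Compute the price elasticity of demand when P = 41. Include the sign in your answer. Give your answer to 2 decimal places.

At P = 41, Q = 436.
dQ/dP = −23.
ε = (dQ/dP)(P/Q) = (-23)(41/436).

-2.16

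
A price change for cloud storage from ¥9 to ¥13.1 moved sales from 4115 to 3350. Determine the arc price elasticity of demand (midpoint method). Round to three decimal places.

ΔQ = 3350 − 4115 = -765; ΔP = 13.1 − 9 = 4.1.
Midpoints: P̄ = 11.05, Q̄ = 3732.5.
ε = (ΔQ/ΔP)(P̄/Q̄) = (-765/4.1)(11.05/3732.5).

-0.552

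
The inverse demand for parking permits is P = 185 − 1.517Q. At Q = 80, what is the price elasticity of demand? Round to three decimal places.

-0.524

At Q = 80, P = 185 − 1.517(80) = 63.64.
dP/dQ = −1.517, so dQ/dP = 1/(−1.517) = -0.659.
ε = (dQ/dP)(P/Q) = (-0.659)(63.64/80).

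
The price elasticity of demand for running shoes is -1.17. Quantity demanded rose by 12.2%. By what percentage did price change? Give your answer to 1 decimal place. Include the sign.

%ΔP ≈ %ΔQ / ε = (12.2%)/(-1.17) = -10.43%.

-10.4%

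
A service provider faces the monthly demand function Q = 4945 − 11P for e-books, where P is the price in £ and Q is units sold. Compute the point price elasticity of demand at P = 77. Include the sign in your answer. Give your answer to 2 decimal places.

-0.21

At P = 77, Q = 4098.
dQ/dP = −11.
ε = (dQ/dP)(P/Q) = (-11)(77/4098).
|ε| < 1, so demand is inelastic at this price.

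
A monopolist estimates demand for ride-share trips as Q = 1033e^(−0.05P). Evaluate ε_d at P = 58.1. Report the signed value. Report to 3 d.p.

-2.905

At P = 58.1, Q = 56.556.
dQ/dP = −0.05·1033e^(−0.05P) = −0.05Q = -2.828.
ε = (dQ/dP)(P/Q) = (-2.828)(58.1/56.556).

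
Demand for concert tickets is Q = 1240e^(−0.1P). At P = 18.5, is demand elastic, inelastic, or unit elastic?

elastic

Q = 194.974, dQ/dP = -19.497.
ε = (dQ/dP)(P/Q) ≈ -1.850.
|ε| = 1.85 > 1.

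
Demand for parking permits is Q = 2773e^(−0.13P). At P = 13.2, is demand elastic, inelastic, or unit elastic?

Q = 498.541, dQ/dP = -64.810.
ε = (dQ/dP)(P/Q) ≈ -1.716.
|ε| = 1.72 > 1.

elastic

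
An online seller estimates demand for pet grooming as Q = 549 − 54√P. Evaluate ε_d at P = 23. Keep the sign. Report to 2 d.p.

At P = 23, Q = 290.025.
dQ/dP = −54/(2√P) = -5.630.
ε = (dQ/dP)(P/Q) = (-5.630)(23/290.025).

-0.45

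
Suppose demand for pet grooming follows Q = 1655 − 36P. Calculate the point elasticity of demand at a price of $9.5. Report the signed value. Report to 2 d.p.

At P = 9.5, Q = 1313.
dQ/dP = −36.
ε = (dQ/dP)(P/Q) = (-36)(9.5/1313).
|ε| < 1, so demand is inelastic at this price.

-0.26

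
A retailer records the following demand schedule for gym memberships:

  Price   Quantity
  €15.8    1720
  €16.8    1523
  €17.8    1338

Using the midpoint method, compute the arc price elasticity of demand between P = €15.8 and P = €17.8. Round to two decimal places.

-2.10

At P = 15.8, Q = 1720; at P = 17.8, Q = 1338.
ΔQ = -382, ΔP = 2.0. Midpoints: P̄ = 16.80, Q̄ = 1529.0.
ε = (ΔQ/ΔP)(P̄/Q̄) = (-382/2.0)(16.80/1529.0).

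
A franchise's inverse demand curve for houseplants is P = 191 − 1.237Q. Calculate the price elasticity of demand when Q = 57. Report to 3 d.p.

-1.709

At Q = 57, P = 191 − 1.237(57) = 120.49.
dP/dQ = −1.237, so dQ/dP = 1/(−1.237) = -0.808.
ε = (dQ/dP)(P/Q) = (-0.808)(120.49/57).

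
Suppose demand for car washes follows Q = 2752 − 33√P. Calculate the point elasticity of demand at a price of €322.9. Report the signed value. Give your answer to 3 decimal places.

-0.137

At P = 322.9, Q = 2159.009.
dQ/dP = −33/(2√P) = -0.918.
ε = (dQ/dP)(P/Q) = (-0.918)(322.9/2159.009).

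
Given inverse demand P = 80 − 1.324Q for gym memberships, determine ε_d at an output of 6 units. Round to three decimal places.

-9.070

At Q = 6, P = 80 − 1.324(6) = 72.06.
dP/dQ = −1.324, so dQ/dP = 1/(−1.324) = -0.755.
ε = (dQ/dP)(P/Q) = (-0.755)(72.06/6).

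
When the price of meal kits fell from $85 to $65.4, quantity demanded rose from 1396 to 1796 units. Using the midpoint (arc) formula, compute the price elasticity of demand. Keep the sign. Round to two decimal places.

ΔQ = 1796 − 1396 = 400; ΔP = 65.4 − 85 = -19.6.
Midpoints: P̄ = 75.20, Q̄ = 1596.0.
ε = (ΔQ/ΔP)(P̄/Q̄) = (400/-19.6)(75.20/1596.0).

-0.96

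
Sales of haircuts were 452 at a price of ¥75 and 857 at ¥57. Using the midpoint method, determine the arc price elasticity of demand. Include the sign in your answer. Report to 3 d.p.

ΔQ = 857 − 452 = 405; ΔP = 57 − 75 = -18.
Midpoints: P̄ = 66.00, Q̄ = 654.5.
ε = (ΔQ/ΔP)(P̄/Q̄) = (405/-18)(66.00/654.5).

-2.269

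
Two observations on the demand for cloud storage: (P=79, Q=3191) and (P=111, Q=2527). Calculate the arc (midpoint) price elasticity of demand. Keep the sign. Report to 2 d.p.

-0.69

ΔQ = 2527 − 3191 = -664; ΔP = 111 − 79 = 32.
Midpoints: P̄ = 95.00, Q̄ = 2859.0.
ε = (ΔQ/ΔP)(P̄/Q̄) = (-664/32)(95.00/2859.0).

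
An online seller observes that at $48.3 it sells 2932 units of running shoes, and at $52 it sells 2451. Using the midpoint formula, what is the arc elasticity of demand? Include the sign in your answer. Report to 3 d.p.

-2.422

ΔQ = 2451 − 2932 = -481; ΔP = 52 − 48.3 = 3.7.
Midpoints: P̄ = 50.15, Q̄ = 2691.5.
ε = (ΔQ/ΔP)(P̄/Q̄) = (-481/3.7)(50.15/2691.5).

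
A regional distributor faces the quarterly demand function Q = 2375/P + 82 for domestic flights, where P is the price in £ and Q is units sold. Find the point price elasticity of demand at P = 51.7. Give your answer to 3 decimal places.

At P = 51.7, Q = 127.938.
dQ/dP = −2375/P² = -0.889.
ε = (dQ/dP)(P/Q) = (-0.889)(51.7/127.938).

-0.359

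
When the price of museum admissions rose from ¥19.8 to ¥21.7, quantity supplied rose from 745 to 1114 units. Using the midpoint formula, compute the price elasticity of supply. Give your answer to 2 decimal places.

ΔQ = 1114 − 745 = 369; ΔP = 21.7 − 19.8 = 1.9.
Midpoints: P̄ = 20.75, Q̄ = 929.5.
ε_s = (ΔQ/ΔP)(P̄/Q̄) = (369/1.9)(20.75/929.5).

4.34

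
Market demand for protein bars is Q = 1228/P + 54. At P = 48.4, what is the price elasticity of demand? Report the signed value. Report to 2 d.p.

At P = 48.4, Q = 79.372.
dQ/dP = −1228/P² = -0.524.
ε = (dQ/dP)(P/Q) = (-0.524)(48.4/79.372).
|ε| < 1, so demand is inelastic at this price.

-0.32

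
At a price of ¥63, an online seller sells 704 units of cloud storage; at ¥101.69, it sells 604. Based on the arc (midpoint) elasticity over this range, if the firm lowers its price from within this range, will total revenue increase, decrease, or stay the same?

Arc ε = (-100/38.69)(82.34/654.0) ≈ -0.325.
|ε| = 0.33 < 1, so demand is inelastic. A price cut therefore reduces total revenue.

decrease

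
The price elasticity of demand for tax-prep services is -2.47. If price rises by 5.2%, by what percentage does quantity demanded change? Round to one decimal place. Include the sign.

%ΔQ ≈ ε × %ΔP = (-2.47)(5.2%) = -12.84%.

-12.8%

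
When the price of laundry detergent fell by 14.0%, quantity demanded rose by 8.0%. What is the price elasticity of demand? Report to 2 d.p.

ε = %ΔQ / %ΔP = (8.0)/(-14.0) = -0.571.

-0.57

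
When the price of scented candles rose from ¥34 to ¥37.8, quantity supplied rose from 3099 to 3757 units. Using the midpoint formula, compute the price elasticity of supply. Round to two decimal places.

1.81

ΔQ = 3757 − 3099 = 658; ΔP = 37.8 − 34 = 3.8.
Midpoints: P̄ = 35.90, Q̄ = 3428.0.
ε_s = (ΔQ/ΔP)(P̄/Q̄) = (658/3.8)(35.90/3428.0).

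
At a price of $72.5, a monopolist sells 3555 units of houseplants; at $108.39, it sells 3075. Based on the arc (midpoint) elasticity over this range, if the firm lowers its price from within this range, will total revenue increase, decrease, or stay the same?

Arc ε = (-480/35.89)(90.44/3315.0) ≈ -0.365.
|ε| = 0.36 < 1, so demand is inelastic. A price cut therefore reduces total revenue.

decrease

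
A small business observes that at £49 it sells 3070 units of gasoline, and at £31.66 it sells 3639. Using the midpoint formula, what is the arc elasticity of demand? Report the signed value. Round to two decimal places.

-0.39

ΔQ = 3639 − 3070 = 569; ΔP = 31.66 − 49 = -17.34.
Midpoints: P̄ = 40.33, Q̄ = 3354.5.
ε = (ΔQ/ΔP)(P̄/Q̄) = (569/-17.34)(40.33/3354.5).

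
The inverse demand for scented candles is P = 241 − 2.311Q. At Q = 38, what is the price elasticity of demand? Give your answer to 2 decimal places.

-1.74

At Q = 38, P = 241 − 2.311(38) = 153.18.
dP/dQ = −2.311, so dQ/dP = 1/(−2.311) = -0.433.
ε = (dQ/dP)(P/Q) = (-0.433)(153.18/38).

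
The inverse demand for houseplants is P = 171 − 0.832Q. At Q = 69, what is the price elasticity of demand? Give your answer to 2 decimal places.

At Q = 69, P = 171 − 0.832(69) = 113.59.
dP/dQ = −0.832, so dQ/dP = 1/(−0.832) = -1.202.
ε = (dQ/dP)(P/Q) = (-1.202)(113.59/69).

-1.98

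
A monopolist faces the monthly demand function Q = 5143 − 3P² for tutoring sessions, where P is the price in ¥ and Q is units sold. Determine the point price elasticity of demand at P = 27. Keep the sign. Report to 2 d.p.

-1.48

At P = 27, Q = 2956.
dQ/dP = −6P = -162.
ε = (dQ/dP)(P/Q) = (-162)(27/2956).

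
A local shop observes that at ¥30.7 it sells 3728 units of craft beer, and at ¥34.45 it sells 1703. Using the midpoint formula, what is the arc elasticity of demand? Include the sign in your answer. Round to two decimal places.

-6.48

ΔQ = 1703 − 3728 = -2025; ΔP = 34.45 − 30.7 = 3.75.
Midpoints: P̄ = 32.58, Q̄ = 2715.5.
ε = (ΔQ/ΔP)(P̄/Q̄) = (-2025/3.75)(32.58/2715.5).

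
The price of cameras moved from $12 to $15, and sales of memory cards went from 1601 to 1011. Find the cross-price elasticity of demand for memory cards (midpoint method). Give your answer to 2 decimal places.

ΔQ_x = 1011 − 1601 = -590; ΔP_y = 15 − 12 = 3.
Midpoints: P̄_y = 13.50, Q̄_x = 1306.0.
ε_xy = (ΔQ_x/ΔP_y)(P̄_y/Q̄_x) = (-590/3)(13.50/1306.0).
ε_xy < 0, so the goods are complements.

-2.03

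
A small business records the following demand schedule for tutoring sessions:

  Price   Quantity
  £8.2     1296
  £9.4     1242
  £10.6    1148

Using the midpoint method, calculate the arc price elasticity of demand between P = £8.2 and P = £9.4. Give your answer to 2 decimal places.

-0.31

At P = 8.2, Q = 1296; at P = 9.4, Q = 1242.
ΔQ = -54, ΔP = 1.2. Midpoints: P̄ = 8.80, Q̄ = 1269.0.
ε = (ΔQ/ΔP)(P̄/Q̄) = (-54/1.2)(8.80/1269.0).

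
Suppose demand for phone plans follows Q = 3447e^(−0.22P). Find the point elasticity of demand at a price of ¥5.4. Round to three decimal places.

-1.188

At P = 5.4, Q = 1050.750.
dQ/dP = −0.22·3447e^(−0.22P) = −0.22Q = -231.165.
ε = (dQ/dP)(P/Q) = (-231.165)(5.4/1050.750).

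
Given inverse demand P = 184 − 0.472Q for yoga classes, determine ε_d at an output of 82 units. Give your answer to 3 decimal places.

At Q = 82, P = 184 − 0.472(82) = 145.30.
dP/dQ = −0.472, so dQ/dP = 1/(−0.472) = -2.119.
ε = (dQ/dP)(P/Q) = (-2.119)(145.30/82).

-3.754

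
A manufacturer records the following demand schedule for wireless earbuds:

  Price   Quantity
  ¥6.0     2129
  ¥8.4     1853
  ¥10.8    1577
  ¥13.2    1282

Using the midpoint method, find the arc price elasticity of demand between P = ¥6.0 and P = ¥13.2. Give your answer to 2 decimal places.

-0.66

At P = 6.0, Q = 2129; at P = 13.2, Q = 1282.
ΔQ = -847, ΔP = 7.2. Midpoints: P̄ = 9.60, Q̄ = 1705.5.
ε = (ΔQ/ΔP)(P̄/Q̄) = (-847/7.2)(9.60/1705.5).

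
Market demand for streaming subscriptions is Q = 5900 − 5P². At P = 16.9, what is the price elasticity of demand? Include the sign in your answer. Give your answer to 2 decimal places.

At P = 16.9, Q = 4471.950.
dQ/dP = −10P = -169.
ε = (dQ/dP)(P/Q) = (-169)(16.9/4471.950).

-0.64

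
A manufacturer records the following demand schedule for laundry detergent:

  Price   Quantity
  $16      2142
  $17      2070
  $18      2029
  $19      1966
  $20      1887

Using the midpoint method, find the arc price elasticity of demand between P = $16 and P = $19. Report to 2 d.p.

-0.50

At P = 16, Q = 2142; at P = 19, Q = 1966.
ΔQ = -176, ΔP = 3. Midpoints: P̄ = 17.50, Q̄ = 2054.0.
ε = (ΔQ/ΔP)(P̄/Q̄) = (-176/3)(17.50/2054.0).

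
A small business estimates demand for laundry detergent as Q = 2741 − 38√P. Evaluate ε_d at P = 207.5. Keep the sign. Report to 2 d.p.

At P = 207.5, Q = 2193.615.
dQ/dP = −38/(2√P) = -1.319.
ε = (dQ/dP)(P/Q) = (-1.319)(207.5/2193.615).

-0.12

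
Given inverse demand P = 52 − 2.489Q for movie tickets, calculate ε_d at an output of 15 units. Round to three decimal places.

-0.393

At Q = 15, P = 52 − 2.489(15) = 14.66.
dP/dQ = −2.489, so dQ/dP = 1/(−2.489) = -0.402.
ε = (dQ/dP)(P/Q) = (-0.402)(14.66/15).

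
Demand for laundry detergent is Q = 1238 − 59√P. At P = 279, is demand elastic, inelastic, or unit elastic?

Q = 252.506, dQ/dP = -1.766.
ε = (dQ/dP)(P/Q) ≈ -1.951.
|ε| = 1.95 > 1.

elastic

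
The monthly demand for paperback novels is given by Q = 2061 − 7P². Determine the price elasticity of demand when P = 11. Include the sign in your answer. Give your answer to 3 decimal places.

-1.395

At P = 11, Q = 1214.
dQ/dP = −14P = -154.
ε = (dQ/dP)(P/Q) = (-154)(11/1214).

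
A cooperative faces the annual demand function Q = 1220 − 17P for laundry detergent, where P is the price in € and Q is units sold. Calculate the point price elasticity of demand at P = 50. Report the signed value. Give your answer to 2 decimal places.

-2.30

At P = 50, Q = 370.
dQ/dP = −17.
ε = (dQ/dP)(P/Q) = (-17)(50/370).
|ε| > 1, so demand is elastic at this price.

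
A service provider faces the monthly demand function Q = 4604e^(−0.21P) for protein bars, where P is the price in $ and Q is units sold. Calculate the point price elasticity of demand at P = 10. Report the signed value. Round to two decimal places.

-2.10

At P = 10, Q = 563.789.
dQ/dP = −0.21·4604e^(−0.21P) = −0.21Q = -118.396.
ε = (dQ/dP)(P/Q) = (-118.396)(10/563.789).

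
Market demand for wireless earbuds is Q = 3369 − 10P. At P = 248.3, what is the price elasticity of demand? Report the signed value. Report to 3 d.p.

At P = 248.3, Q = 886.
dQ/dP = −10.
ε = (dQ/dP)(P/Q) = (-10)(248.3/886).

-2.802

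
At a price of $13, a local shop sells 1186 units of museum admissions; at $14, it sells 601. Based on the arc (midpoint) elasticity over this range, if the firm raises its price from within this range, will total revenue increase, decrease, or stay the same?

Arc ε = (-585/1)(13.50/893.5) ≈ -8.839.
|ε| = 8.84 > 1, so demand is elastic. A price rise therefore reduces total revenue.

decrease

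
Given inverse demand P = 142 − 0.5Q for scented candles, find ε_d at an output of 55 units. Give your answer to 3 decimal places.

At Q = 55, P = 142 − 0.5(55) = 114.50.
dP/dQ = −0.5, so dQ/dP = 1/(−0.5) = -2.000.
ε = (dQ/dP)(P/Q) = (-2.000)(114.50/55).

-4.164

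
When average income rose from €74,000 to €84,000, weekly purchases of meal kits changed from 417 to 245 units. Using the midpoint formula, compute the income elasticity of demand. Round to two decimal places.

-4.11

ΔQ = -172, ΔI = 10000. Midpoints: Ī = 79,000, Q̄ = 331.0.
ε_I = (ΔQ/ΔI)(Ī/Q̄) = (-172/10000)(79000/331.0).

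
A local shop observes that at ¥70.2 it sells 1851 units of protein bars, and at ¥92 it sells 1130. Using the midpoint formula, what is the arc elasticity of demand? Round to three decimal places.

ΔQ = 1130 − 1851 = -721; ΔP = 92 − 70.2 = 21.8.
Midpoints: P̄ = 81.10, Q̄ = 1490.5.
ε = (ΔQ/ΔP)(P̄/Q̄) = (-721/21.8)(81.10/1490.5).

-1.800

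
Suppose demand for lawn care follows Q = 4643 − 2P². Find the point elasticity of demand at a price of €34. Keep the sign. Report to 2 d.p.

-1.98

At P = 34, Q = 2331.
dQ/dP = −4P = -136.
ε = (dQ/dP)(P/Q) = (-136)(34/2331).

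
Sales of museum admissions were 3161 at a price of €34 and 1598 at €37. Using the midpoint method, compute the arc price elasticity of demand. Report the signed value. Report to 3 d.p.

ΔQ = 1598 − 3161 = -1563; ΔP = 37 − 34 = 3.
Midpoints: P̄ = 35.50, Q̄ = 2379.5.
ε = (ΔQ/ΔP)(P̄/Q̄) = (-1563/3)(35.50/2379.5).

-7.773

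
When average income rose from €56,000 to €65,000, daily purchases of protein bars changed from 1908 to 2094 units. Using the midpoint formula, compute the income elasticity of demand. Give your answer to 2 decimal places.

0.62

ΔQ = 186, ΔI = 9000. Midpoints: Ī = 60,500, Q̄ = 2001.0.
ε_I = (ΔQ/ΔI)(Ī/Q̄) = (186/9000)(60500/2001.0).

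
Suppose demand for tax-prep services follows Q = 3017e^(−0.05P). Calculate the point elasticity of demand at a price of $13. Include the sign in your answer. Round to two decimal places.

At P = 13, Q = 1575.012.
dQ/dP = −0.05·3017e^(−0.05P) = −0.05Q = -78.751.
ε = (dQ/dP)(P/Q) = (-78.751)(13/1575.012).

-0.65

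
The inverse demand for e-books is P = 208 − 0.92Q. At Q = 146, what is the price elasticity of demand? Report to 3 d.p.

-0.549

At Q = 146, P = 208 − 0.92(146) = 73.68.
dP/dQ = −0.92, so dQ/dP = 1/(−0.92) = -1.087.
ε = (dQ/dP)(P/Q) = (-1.087)(73.68/146).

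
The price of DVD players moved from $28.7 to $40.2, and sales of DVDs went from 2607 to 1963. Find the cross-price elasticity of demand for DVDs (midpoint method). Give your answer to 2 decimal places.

-0.84

ΔQ_x = 1963 − 2607 = -644; ΔP_y = 40.2 − 28.7 = 11.5.
Midpoints: P̄_y = 34.45, Q̄_x = 2285.0.
ε_xy = (ΔQ_x/ΔP_y)(P̄_y/Q̄_x) = (-644/11.5)(34.45/2285.0).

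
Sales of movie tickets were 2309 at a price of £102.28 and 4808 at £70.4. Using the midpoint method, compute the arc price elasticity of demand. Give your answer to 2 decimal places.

-1.90

ΔQ = 4808 − 2309 = 2499; ΔP = 70.4 − 102.28 = -31.88.
Midpoints: P̄ = 86.34, Q̄ = 3558.5.
ε = (ΔQ/ΔP)(P̄/Q̄) = (2499/-31.88)(86.34/3558.5).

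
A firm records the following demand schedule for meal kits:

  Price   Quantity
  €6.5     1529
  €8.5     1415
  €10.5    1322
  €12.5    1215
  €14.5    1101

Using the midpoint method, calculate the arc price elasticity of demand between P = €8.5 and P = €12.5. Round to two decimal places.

-0.40

At P = 8.5, Q = 1415; at P = 12.5, Q = 1215.
ΔQ = -200, ΔP = 4.0. Midpoints: P̄ = 10.50, Q̄ = 1315.0.
ε = (ΔQ/ΔP)(P̄/Q̄) = (-200/4.0)(10.50/1315.0).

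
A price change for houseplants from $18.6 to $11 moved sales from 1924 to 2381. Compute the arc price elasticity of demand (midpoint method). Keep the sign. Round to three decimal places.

-0.413

ΔQ = 2381 − 1924 = 457; ΔP = 11 − 18.6 = -7.6.
Midpoints: P̄ = 14.80, Q̄ = 2152.5.
ε = (ΔQ/ΔP)(P̄/Q̄) = (457/-7.6)(14.80/2152.5).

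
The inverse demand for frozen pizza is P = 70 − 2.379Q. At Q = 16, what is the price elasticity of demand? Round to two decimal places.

At Q = 16, P = 70 − 2.379(16) = 31.94.
dP/dQ = −2.379, so dQ/dP = 1/(−2.379) = -0.420.
ε = (dQ/dP)(P/Q) = (-0.420)(31.94/16).

-0.84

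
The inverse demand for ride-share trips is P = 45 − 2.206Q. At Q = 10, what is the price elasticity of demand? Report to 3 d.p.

-1.040

At Q = 10, P = 45 − 2.206(10) = 22.94.
dP/dQ = −2.206, so dQ/dP = 1/(−2.206) = -0.453.
ε = (dQ/dP)(P/Q) = (-0.453)(22.94/10).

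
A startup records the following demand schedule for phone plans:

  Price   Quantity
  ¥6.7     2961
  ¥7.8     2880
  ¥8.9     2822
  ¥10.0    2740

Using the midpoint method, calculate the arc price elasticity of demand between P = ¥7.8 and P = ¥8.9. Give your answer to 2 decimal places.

At P = 7.8, Q = 2880; at P = 8.9, Q = 2822.
ΔQ = -58, ΔP = 1.1. Midpoints: P̄ = 8.35, Q̄ = 2851.0.
ε = (ΔQ/ΔP)(P̄/Q̄) = (-58/1.1)(8.35/2851.0).

-0.15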